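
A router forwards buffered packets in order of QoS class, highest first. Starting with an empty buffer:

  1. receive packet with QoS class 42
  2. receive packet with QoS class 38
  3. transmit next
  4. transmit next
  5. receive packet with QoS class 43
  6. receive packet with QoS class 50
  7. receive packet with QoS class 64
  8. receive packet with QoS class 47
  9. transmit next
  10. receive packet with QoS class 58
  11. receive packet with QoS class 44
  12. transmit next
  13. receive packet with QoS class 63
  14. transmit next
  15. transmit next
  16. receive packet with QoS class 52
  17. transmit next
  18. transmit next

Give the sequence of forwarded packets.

insert 42 → {42}
insert 38 → {42, 38}
transmit next → 42; now {38}
transmit next → 38; now {}
insert 43 → {43}
insert 50 → {50, 43}
insert 64 → {64, 50, 43}
insert 47 → {64, 50, 47, 43}
transmit next → 64; now {50, 47, 43}
insert 58 → {58, 50, 47, 43}
insert 44 → {58, 50, 47, 44, 43}
transmit next → 58; now {50, 47, 44, 43}
insert 63 → {63, 50, 47, 44, 43}
transmit next → 63; now {50, 47, 44, 43}
transmit next → 50; now {47, 44, 43}
insert 52 → {52, 47, 44, 43}
transmit next → 52; now {47, 44, 43}
transmit next → 47; now {44, 43}

42, 38, 64, 58, 63, 50, 52, 47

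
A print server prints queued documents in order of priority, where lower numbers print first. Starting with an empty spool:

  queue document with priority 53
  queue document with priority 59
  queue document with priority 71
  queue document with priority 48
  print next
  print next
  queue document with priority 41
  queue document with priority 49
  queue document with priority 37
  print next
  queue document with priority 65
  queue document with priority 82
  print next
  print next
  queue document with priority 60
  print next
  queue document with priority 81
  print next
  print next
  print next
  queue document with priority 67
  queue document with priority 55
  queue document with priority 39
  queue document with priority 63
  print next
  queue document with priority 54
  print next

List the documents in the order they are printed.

48 → 53 → 37 → 41 → 49 → 59 → 60 → 65 → 71 → 39 → 54

insert 53 → {53}
insert 59 → {53, 59}
insert 71 → {53, 59, 71}
insert 48 → {48, 53, 59, 71}
print next → 48; now {53, 59, 71}
print next → 53; now {59, 71}
insert 41 → {41, 59, 71}
insert 49 → {41, 49, 59, 71}
insert 37 → {37, 41, 49, 59, 71}
print next → 37; now {41, 49, 59, 71}
insert 65 → {41, 49, 59, 65, 71}
insert 82 → {41, 49, 59, 65, 71, 82}
print next → 41; now {49, 59, 65, 71, 82}
print next → 49; now {59, 65, 71, 82}
insert 60 → {59, 60, 65, 71, 82}
print next → 59; now {60, 65, 71, 82}
insert 81 → {60, 65, 71, 81, 82}
print next → 60; now {65, 71, 81, 82}
print next → 65; now {71, 81, 82}
print next → 71; now {81, 82}
insert 67 → {67, 81, 82}
insert 55 → {55, 67, 81, 82}
insert 39 → {39, 55, 67, 81, 82}
insert 63 → {39, 55, 63, 67, 81, 82}
print next → 39; now {55, 63, 67, 81, 82}
insert 54 → {54, 55, 63, 67, 81, 82}
print next → 54; now {55, 63, 67, 81, 82}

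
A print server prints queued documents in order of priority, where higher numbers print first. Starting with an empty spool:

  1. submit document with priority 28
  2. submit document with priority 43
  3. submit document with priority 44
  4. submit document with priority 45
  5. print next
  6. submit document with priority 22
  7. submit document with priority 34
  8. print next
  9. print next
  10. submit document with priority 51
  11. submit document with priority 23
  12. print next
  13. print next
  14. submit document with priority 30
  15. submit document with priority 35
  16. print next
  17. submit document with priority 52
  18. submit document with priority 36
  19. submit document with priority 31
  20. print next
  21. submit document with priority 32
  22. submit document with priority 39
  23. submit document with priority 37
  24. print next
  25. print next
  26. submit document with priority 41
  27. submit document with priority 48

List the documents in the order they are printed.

insert 28 → {28}
insert 43 → {43, 28}
insert 44 → {44, 43, 28}
insert 45 → {45, 44, 43, 28}
print next → 45; now {44, 43, 28}
insert 22 → {44, 43, 28, 22}
insert 34 → {44, 43, 34, 28, 22}
print next → 44; now {43, 34, 28, 22}
print next → 43; now {34, 28, 22}
insert 51 → {51, 34, 28, 22}
insert 23 → {51, 34, 28, 23, 22}
print next → 51; now {34, 28, 23, 22}
print next → 34; now {28, 23, 22}
insert 30 → {30, 28, 23, 22}
insert 35 → {35, 30, 28, 23, 22}
print next → 35; now {30, 28, 23, 22}
insert 52 → {52, 30, 28, 23, 22}
insert 36 → {52, 36, 30, 28, 23, 22}
insert 31 → {52, 36, 31, 30, 28, 23, 22}
print next → 52; now {36, 31, 30, 28, 23, 22}
insert 32 → {36, 32, 31, 30, 28, 23, 22}
insert 39 → {39, 36, 32, 31, 30, 28, 23, 22}
insert 37 → {39, 37, 36, 32, 31, 30, 28, 23, 22}
print next → 39; now {37, 36, 32, 31, 30, 28, 23, 22}
print next → 37; now {36, 32, 31, 30, 28, 23, 22}
insert 41 → {41, 36, 32, 31, 30, 28, 23, 22}
insert 48 → {48, 41, 36, 32, 31, 30, 28, 23, 22}

45, 44, 43, 51, 34, 35, 52, 39, 37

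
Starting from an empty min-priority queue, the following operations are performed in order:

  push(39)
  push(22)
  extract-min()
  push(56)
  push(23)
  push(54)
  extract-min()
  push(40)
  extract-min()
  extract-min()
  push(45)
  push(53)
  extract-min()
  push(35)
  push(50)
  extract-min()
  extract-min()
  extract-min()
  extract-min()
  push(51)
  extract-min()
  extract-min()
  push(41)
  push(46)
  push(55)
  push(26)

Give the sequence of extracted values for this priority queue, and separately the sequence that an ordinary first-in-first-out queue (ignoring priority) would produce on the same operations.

priority queue: 22, 23, 39, 40, 45, 35, 50, 53, 54, 51, 56; FIFO queue: 39, 22, 56, 23, 54, 40, 45, 53, 35, 50, 51

insert 39 → {39}
insert 22 → {22, 39}
extract-min → 22; now {39}
insert 56 → {39, 56}
insert 23 → {23, 39, 56}
insert 54 → {23, 39, 54, 56}
extract-min → 23; now {39, 54, 56}
insert 40 → {39, 40, 54, 56}
extract-min → 39; now {40, 54, 56}
extract-min → 40; now {54, 56}
insert 45 → {45, 54, 56}
insert 53 → {45, 53, 54, 56}
extract-min → 45; now {53, 54, 56}
insert 35 → {35, 53, 54, 56}
insert 50 → {35, 50, 53, 54, 56}
extract-min → 35; now {50, 53, 54, 56}
extract-min → 50; now {53, 54, 56}
extract-min → 53; now {54, 56}
extract-min → 54; now {56}
insert 51 → {51, 56}
extract-min → 51; now {56}
extract-min → 56; now {}
insert 41 → {41}
insert 46 → {41, 46}
insert 55 → {41, 46, 55}
insert 26 → {26, 41, 46, 55}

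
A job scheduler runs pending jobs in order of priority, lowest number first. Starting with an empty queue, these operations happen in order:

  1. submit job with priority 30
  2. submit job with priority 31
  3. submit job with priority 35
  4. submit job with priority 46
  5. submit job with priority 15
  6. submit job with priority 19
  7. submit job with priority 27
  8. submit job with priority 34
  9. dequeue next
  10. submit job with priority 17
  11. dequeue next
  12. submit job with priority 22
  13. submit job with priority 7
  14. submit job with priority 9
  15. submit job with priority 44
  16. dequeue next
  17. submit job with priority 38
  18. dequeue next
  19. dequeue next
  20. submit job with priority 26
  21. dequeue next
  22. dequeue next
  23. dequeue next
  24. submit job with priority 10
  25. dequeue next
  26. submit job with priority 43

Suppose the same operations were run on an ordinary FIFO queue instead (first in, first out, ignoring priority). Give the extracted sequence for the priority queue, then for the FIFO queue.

insert 30 → {30}
insert 31 → {30, 31}
insert 35 → {30, 31, 35}
insert 46 → {30, 31, 35, 46}
insert 15 → {15, 30, 31, 35, 46}
insert 19 → {15, 19, 30, 31, 35, 46}
insert 27 → {15, 19, 27, 30, 31, 35, 46}
insert 34 → {15, 19, 27, 30, 31, 34, 35, 46}
dequeue next → 15; now {19, 27, 30, 31, 34, 35, 46}
insert 17 → {17, 19, 27, 30, 31, 34, 35, 46}
dequeue next → 17; now {19, 27, 30, 31, 34, 35, 46}
insert 22 → {19, 22, 27, 30, 31, 34, 35, 46}
insert 7 → {7, 19, 22, 27, 30, 31, 34, 35, 46}
insert 9 → {7, 9, 19, 22, 27, 30, 31, 34, 35, 46}
insert 44 → {7, 9, 19, 22, 27, 30, 31, 34, 35, 44, 46}
dequeue next → 7; now {9, 19, 22, 27, 30, 31, 34, 35, 44, 46}
insert 38 → {9, 19, 22, 27, 30, 31, 34, 35, 38, 44, 46}
dequeue next → 9; now {19, 22, 27, 30, 31, 34, 35, 38, 44, 46}
dequeue next → 19; now {22, 27, 30, 31, 34, 35, 38, 44, 46}
insert 26 → {22, 26, 27, 30, 31, 34, 35, 38, 44, 46}
dequeue next → 22; now {26, 27, 30, 31, 34, 35, 38, 44, 46}
dequeue next → 26; now {27, 30, 31, 34, 35, 38, 44, 46}
dequeue next → 27; now {30, 31, 34, 35, 38, 44, 46}
insert 10 → {10, 30, 31, 34, 35, 38, 44, 46}
dequeue next → 10; now {30, 31, 34, 35, 38, 44, 46}
insert 43 → {30, 31, 34, 35, 38, 43, 44, 46}

priority queue: [15, 17, 7, 9, 19, 22, 26, 27, 10]; FIFO queue: [30, 31, 35, 46, 15, 19, 27, 34, 17]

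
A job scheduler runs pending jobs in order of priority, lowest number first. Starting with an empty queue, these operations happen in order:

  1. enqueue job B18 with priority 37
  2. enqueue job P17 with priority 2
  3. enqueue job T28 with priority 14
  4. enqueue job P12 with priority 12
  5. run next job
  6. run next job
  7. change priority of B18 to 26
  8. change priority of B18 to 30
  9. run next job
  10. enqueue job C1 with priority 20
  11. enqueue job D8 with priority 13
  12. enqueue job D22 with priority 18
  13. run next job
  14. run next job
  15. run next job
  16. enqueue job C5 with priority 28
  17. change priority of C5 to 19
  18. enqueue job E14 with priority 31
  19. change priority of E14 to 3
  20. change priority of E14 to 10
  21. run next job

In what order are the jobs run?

P17 → P12 → T28 → D8 → D22 → C1 → E14

add B18 (priority 37) → {B18:37}
add P17 (priority 2) → {P17:2, B18:37}
add T28 (priority 14) → {P17:2, T28:14, B18:37}
add P12 (priority 12) → {P17:2, P12:12, T28:14, B18:37}
run next job → P17; now {P12:12, T28:14, B18:37}
run next job → P12; now {T28:14, B18:37}
update B18 to priority 26 → {T28:14, B18:26}
update B18 to priority 30 → {T28:14, B18:30}
run next job → T28; now {B18:30}
add C1 (priority 20) → {C1:20, B18:30}
add D8 (priority 13) → {D8:13, C1:20, B18:30}
add D22 (priority 18) → {D8:13, D22:18, C1:20, B18:30}
run next job → D8; now {D22:18, C1:20, B18:30}
run next job → D22; now {C1:20, B18:30}
run next job → C1; now {B18:30}
add C5 (priority 28) → {C5:28, B18:30}
update C5 to priority 19 → {C5:19, B18:30}
add E14 (priority 31) → {C5:19, B18:30, E14:31}
update E14 to priority 3 → {E14:3, C5:19, B18:30}
update E14 to priority 10 → {E14:10, C5:19, B18:30}
run next job → E14; now {C5:19, B18:30}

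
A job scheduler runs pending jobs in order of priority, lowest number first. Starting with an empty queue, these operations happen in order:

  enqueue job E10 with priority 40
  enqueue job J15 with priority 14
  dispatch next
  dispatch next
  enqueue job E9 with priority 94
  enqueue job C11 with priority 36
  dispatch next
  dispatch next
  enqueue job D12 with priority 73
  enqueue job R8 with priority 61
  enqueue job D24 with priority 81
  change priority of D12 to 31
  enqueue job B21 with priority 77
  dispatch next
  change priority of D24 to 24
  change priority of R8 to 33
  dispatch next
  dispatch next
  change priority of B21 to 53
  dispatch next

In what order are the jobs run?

add E10 (priority 40) → {E10:40}
add J15 (priority 14) → {J15:14, E10:40}
dispatch next → J15; now {E10:40}
dispatch next → E10; now {}
add E9 (priority 94) → {E9:94}
add C11 (priority 36) → {C11:36, E9:94}
dispatch next → C11; now {E9:94}
dispatch next → E9; now {}
add D12 (priority 73) → {D12:73}
add R8 (priority 61) → {R8:61, D12:73}
add D24 (priority 81) → {R8:61, D12:73, D24:81}
update D12 to priority 31 → {D12:31, R8:61, D24:81}
add B21 (priority 77) → {D12:31, R8:61, B21:77, D24:81}
dispatch next → D12; now {R8:61, B21:77, D24:81}
update D24 to priority 24 → {D24:24, R8:61, B21:77}
update R8 to priority 33 → {D24:24, R8:33, B21:77}
dispatch next → D24; now {R8:33, B21:77}
dispatch next → R8; now {B21:77}
update B21 to priority 53 → {B21:53}
dispatch next → B21; now {}

J15 → E10 → C11 → E9 → D12 → D24 → R8 → B21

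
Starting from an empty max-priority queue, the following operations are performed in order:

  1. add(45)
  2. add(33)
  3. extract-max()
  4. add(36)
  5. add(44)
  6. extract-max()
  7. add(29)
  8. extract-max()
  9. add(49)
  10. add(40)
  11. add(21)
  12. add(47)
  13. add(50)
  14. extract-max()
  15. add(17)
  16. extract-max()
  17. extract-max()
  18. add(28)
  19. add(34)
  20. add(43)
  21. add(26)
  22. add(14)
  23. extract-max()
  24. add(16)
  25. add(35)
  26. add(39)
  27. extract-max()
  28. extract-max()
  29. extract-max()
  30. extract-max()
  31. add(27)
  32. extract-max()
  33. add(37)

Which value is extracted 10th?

insert 45 → {45}
insert 33 → {45, 33}
extract-max → 45; now {33}
insert 36 → {36, 33}
insert 44 → {44, 36, 33}
extract-max → 44; now {36, 33}
insert 29 → {36, 33, 29}
extract-max → 36; now {33, 29}
insert 49 → {49, 33, 29}
insert 40 → {49, 40, 33, 29}
insert 21 → {49, 40, 33, 29, 21}
insert 47 → {49, 47, 40, 33, 29, 21}
insert 50 → {50, 49, 47, 40, 33, 29, 21}
extract-max → 50; now {49, 47, 40, 33, 29, 21}
insert 17 → {49, 47, 40, 33, 29, 21, 17}
extract-max → 49; now {47, 40, 33, 29, 21, 17}
extract-max → 47; now {40, 33, 29, 21, 17}
insert 28 → {40, 33, 29, 28, 21, 17}
insert 34 → {40, 34, 33, 29, 28, 21, 17}
insert 43 → {43, 40, 34, 33, 29, 28, 21, 17}
insert 26 → {43, 40, 34, 33, 29, 28, 26, 21, 17}
insert 14 → {43, 40, 34, 33, 29, 28, 26, 21, 17, 14}
extract-max → 43; now {40, 34, 33, 29, 28, 26, 21, 17, 14}
insert 16 → {40, 34, 33, 29, 28, 26, 21, 17, 16, 14}
insert 35 → {40, 35, 34, 33, 29, 28, 26, 21, 17, 16, 14}
insert 39 → {40, 39, 35, 34, 33, 29, 28, 26, 21, 17, 16, 14}
extract-max → 40; now {39, 35, 34, 33, 29, 28, 26, 21, 17, 16, 14}
extract-max → 39; now {35, 34, 33, 29, 28, 26, 21, 17, 16, 14}
extract-max → 35; now {34, 33, 29, 28, 26, 21, 17, 16, 14}
extract-max → 34; now {33, 29, 28, 26, 21, 17, 16, 14}
insert 27 → {33, 29, 28, 27, 26, 21, 17, 16, 14}
extract-max → 33; now {29, 28, 27, 26, 21, 17, 16, 14}
insert 37 → {37, 29, 28, 27, 26, 21, 17, 16, 14}

35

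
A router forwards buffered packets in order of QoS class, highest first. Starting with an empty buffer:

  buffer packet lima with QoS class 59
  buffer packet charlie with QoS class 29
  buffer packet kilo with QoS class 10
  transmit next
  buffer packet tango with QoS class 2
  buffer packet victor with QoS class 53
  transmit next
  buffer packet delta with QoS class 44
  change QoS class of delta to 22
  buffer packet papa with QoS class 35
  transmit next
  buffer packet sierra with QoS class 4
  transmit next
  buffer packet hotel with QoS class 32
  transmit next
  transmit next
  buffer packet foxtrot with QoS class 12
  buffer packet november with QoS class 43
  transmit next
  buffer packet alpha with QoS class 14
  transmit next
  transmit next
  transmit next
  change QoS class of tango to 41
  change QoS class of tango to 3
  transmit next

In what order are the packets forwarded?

lima → victor → papa → charlie → hotel → delta → november → alpha → foxtrot → kilo → sierra

add lima (QoS class 59) → {lima:59}
add charlie (QoS class 29) → {lima:59, charlie:29}
add kilo (QoS class 10) → {lima:59, charlie:29, kilo:10}
transmit next → lima; now {charlie:29, kilo:10}
add tango (QoS class 2) → {charlie:29, kilo:10, tango:2}
add victor (QoS class 53) → {victor:53, charlie:29, kilo:10, tango:2}
transmit next → victor; now {charlie:29, kilo:10, tango:2}
add delta (QoS class 44) → {delta:44, charlie:29, kilo:10, tango:2}
update delta to QoS class 22 → {charlie:29, delta:22, kilo:10, tango:2}
add papa (QoS class 35) → {papa:35, charlie:29, delta:22, kilo:10, tango:2}
transmit next → papa; now {charlie:29, delta:22, kilo:10, tango:2}
add sierra (QoS class 4) → {charlie:29, delta:22, kilo:10, sierra:4, tango:2}
transmit next → charlie; now {delta:22, kilo:10, sierra:4, tango:2}
add hotel (QoS class 32) → {hotel:32, delta:22, kilo:10, sierra:4, tango:2}
transmit next → hotel; now {delta:22, kilo:10, sierra:4, tango:2}
transmit next → delta; now {kilo:10, sierra:4, tango:2}
add foxtrot (QoS class 12) → {foxtrot:12, kilo:10, sierra:4, tango:2}
add november (QoS class 43) → {november:43, foxtrot:12, kilo:10, sierra:4, tango:2}
transmit next → november; now {foxtrot:12, kilo:10, sierra:4, tango:2}
add alpha (QoS class 14) → {alpha:14, foxtrot:12, kilo:10, sierra:4, tango:2}
transmit next → alpha; now {foxtrot:12, kilo:10, sierra:4, tango:2}
transmit next → foxtrot; now {kilo:10, sierra:4, tango:2}
transmit next → kilo; now {sierra:4, tango:2}
update tango to QoS class 41 → {tango:41, sierra:4}
update tango to QoS class 3 → {sierra:4, tango:3}
transmit next → sierra; now {tango:3}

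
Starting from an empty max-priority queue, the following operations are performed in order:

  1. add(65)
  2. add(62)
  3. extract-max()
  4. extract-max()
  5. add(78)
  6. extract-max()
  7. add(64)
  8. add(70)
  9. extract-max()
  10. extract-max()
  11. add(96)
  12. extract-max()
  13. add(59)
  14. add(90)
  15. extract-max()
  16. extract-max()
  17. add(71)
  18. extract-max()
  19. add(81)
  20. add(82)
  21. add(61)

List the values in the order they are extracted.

insert 65 → {65}
insert 62 → {65, 62}
extract-max → 65; now {62}
extract-max → 62; now {}
insert 78 → {78}
extract-max → 78; now {}
insert 64 → {64}
insert 70 → {70, 64}
extract-max → 70; now {64}
extract-max → 64; now {}
insert 96 → {96}
extract-max → 96; now {}
insert 59 → {59}
insert 90 → {90, 59}
extract-max → 90; now {59}
extract-max → 59; now {}
insert 71 → {71}
extract-max → 71; now {}
insert 81 → {81}
insert 82 → {82, 81}
insert 61 → {82, 81, 61}

65, 62, 78, 70, 64, 96, 90, 59, 71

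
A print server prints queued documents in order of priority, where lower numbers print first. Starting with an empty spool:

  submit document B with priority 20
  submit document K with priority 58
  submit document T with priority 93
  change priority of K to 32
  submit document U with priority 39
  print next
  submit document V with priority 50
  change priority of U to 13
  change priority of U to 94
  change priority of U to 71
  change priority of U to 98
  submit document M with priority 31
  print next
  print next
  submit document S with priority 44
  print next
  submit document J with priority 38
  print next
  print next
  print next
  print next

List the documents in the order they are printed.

add B (priority 20) → {B:20}
add K (priority 58) → {B:20, K:58}
add T (priority 93) → {B:20, K:58, T:93}
update K to priority 32 → {B:20, K:32, T:93}
add U (priority 39) → {B:20, K:32, U:39, T:93}
print next → B; now {K:32, U:39, T:93}
add V (priority 50) → {K:32, U:39, V:50, T:93}
update U to priority 13 → {U:13, K:32, V:50, T:93}
update U to priority 94 → {K:32, V:50, T:93, U:94}
update U to priority 71 → {K:32, V:50, U:71, T:93}
update U to priority 98 → {K:32, V:50, T:93, U:98}
add M (priority 31) → {M:31, K:32, V:50, T:93, U:98}
print next → M; now {K:32, V:50, T:93, U:98}
print next → K; now {V:50, T:93, U:98}
add S (priority 44) → {S:44, V:50, T:93, U:98}
print next → S; now {V:50, T:93, U:98}
add J (priority 38) → {J:38, V:50, T:93, U:98}
print next → J; now {V:50, T:93, U:98}
print next → V; now {T:93, U:98}
print next → T; now {U:98}
print next → U; now {}

B → M → K → S → J → V → T → U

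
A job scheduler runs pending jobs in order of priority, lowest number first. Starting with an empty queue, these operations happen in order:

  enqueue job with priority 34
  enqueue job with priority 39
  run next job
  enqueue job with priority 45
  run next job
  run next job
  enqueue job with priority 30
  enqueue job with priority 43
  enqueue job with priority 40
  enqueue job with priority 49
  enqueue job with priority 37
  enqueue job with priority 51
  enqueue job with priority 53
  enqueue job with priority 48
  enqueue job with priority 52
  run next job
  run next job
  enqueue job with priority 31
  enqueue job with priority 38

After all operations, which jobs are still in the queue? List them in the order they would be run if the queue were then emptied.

insert 34 → {34}
insert 39 → {34, 39}
run next job → 34; now {39}
insert 45 → {39, 45}
run next job → 39; now {45}
run next job → 45; now {}
insert 30 → {30}
insert 43 → {30, 43}
insert 40 → {30, 40, 43}
insert 49 → {30, 40, 43, 49}
insert 37 → {30, 37, 40, 43, 49}
insert 51 → {30, 37, 40, 43, 49, 51}
insert 53 → {30, 37, 40, 43, 49, 51, 53}
insert 48 → {30, 37, 40, 43, 48, 49, 51, 53}
insert 52 → {30, 37, 40, 43, 48, 49, 51, 52, 53}
run next job → 30; now {37, 40, 43, 48, 49, 51, 52, 53}
run next job → 37; now {40, 43, 48, 49, 51, 52, 53}
insert 31 → {31, 40, 43, 48, 49, 51, 52, 53}
insert 38 → {31, 38, 40, 43, 48, 49, 51, 52, 53}

31 → 38 → 40 → 43 → 48 → 49 → 51 → 52 → 53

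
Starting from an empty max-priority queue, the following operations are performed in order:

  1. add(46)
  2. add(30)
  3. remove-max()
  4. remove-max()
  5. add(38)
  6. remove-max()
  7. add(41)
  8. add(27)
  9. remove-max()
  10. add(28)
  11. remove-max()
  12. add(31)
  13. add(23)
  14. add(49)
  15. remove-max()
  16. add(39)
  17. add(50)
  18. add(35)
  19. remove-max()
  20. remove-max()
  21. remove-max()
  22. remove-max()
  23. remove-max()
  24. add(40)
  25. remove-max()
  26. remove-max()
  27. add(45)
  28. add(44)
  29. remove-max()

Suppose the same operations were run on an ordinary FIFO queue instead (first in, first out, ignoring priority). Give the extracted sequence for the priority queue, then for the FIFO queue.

priority queue: 46 → 30 → 38 → 41 → 28 → 49 → 50 → 39 → 35 → 31 → 27 → 40 → 23 → 45; FIFO queue: 46, 30, 38, 41, 27, 28, 31, 23, 49, 39, 50, 35, 40, 45

insert 46 → {46}
insert 30 → {46, 30}
remove-max → 46; now {30}
remove-max → 30; now {}
insert 38 → {38}
remove-max → 38; now {}
insert 41 → {41}
insert 27 → {41, 27}
remove-max → 41; now {27}
insert 28 → {28, 27}
remove-max → 28; now {27}
insert 31 → {31, 27}
insert 23 → {31, 27, 23}
insert 49 → {49, 31, 27, 23}
remove-max → 49; now {31, 27, 23}
insert 39 → {39, 31, 27, 23}
insert 50 → {50, 39, 31, 27, 23}
insert 35 → {50, 39, 35, 31, 27, 23}
remove-max → 50; now {39, 35, 31, 27, 23}
remove-max → 39; now {35, 31, 27, 23}
remove-max → 35; now {31, 27, 23}
remove-max → 31; now {27, 23}
remove-max → 27; now {23}
insert 40 → {40, 23}
remove-max → 40; now {23}
remove-max → 23; now {}
insert 45 → {45}
insert 44 → {45, 44}
remove-max → 45; now {44}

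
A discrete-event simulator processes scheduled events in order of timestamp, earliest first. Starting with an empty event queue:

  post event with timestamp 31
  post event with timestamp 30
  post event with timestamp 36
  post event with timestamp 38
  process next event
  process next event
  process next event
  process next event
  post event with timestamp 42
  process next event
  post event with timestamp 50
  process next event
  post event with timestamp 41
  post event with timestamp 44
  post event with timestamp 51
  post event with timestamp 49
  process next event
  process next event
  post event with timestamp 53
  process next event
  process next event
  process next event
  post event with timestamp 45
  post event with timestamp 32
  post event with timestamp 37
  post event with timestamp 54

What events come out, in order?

30, 31, 36, 38, 42, 50, 41, 44, 49, 51, 53

insert 31 → {31}
insert 30 → {30, 31}
insert 36 → {30, 31, 36}
insert 38 → {30, 31, 36, 38}
process next event → 30; now {31, 36, 38}
process next event → 31; now {36, 38}
process next event → 36; now {38}
process next event → 38; now {}
insert 42 → {42}
process next event → 42; now {}
insert 50 → {50}
process next event → 50; now {}
insert 41 → {41}
insert 44 → {41, 44}
insert 51 → {41, 44, 51}
insert 49 → {41, 44, 49, 51}
process next event → 41; now {44, 49, 51}
process next event → 44; now {49, 51}
insert 53 → {49, 51, 53}
process next event → 49; now {51, 53}
process next event → 51; now {53}
process next event → 53; now {}
insert 45 → {45}
insert 32 → {32, 45}
insert 37 → {32, 37, 45}
insert 54 → {32, 37, 45, 54}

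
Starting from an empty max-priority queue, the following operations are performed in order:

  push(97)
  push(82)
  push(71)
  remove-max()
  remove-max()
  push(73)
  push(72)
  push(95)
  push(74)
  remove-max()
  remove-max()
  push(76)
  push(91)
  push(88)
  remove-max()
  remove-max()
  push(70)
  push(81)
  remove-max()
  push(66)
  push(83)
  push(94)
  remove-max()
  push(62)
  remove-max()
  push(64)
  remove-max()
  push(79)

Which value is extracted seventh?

81

insert 97 → {97}
insert 82 → {97, 82}
insert 71 → {97, 82, 71}
remove-max → 97; now {82, 71}
remove-max → 82; now {71}
insert 73 → {73, 71}
insert 72 → {73, 72, 71}
insert 95 → {95, 73, 72, 71}
insert 74 → {95, 74, 73, 72, 71}
remove-max → 95; now {74, 73, 72, 71}
remove-max → 74; now {73, 72, 71}
insert 76 → {76, 73, 72, 71}
insert 91 → {91, 76, 73, 72, 71}
insert 88 → {91, 88, 76, 73, 72, 71}
remove-max → 91; now {88, 76, 73, 72, 71}
remove-max → 88; now {76, 73, 72, 71}
insert 70 → {76, 73, 72, 71, 70}
insert 81 → {81, 76, 73, 72, 71, 70}
remove-max → 81; now {76, 73, 72, 71, 70}
insert 66 → {76, 73, 72, 71, 70, 66}
insert 83 → {83, 76, 73, 72, 71, 70, 66}
insert 94 → {94, 83, 76, 73, 72, 71, 70, 66}
remove-max → 94; now {83, 76, 73, 72, 71, 70, 66}
insert 62 → {83, 76, 73, 72, 71, 70, 66, 62}
remove-max → 83; now {76, 73, 72, 71, 70, 66, 62}
insert 64 → {76, 73, 72, 71, 70, 66, 64, 62}
remove-max → 76; now {73, 72, 71, 70, 66, 64, 62}
insert 79 → {79, 73, 72, 71, 70, 66, 64, 62}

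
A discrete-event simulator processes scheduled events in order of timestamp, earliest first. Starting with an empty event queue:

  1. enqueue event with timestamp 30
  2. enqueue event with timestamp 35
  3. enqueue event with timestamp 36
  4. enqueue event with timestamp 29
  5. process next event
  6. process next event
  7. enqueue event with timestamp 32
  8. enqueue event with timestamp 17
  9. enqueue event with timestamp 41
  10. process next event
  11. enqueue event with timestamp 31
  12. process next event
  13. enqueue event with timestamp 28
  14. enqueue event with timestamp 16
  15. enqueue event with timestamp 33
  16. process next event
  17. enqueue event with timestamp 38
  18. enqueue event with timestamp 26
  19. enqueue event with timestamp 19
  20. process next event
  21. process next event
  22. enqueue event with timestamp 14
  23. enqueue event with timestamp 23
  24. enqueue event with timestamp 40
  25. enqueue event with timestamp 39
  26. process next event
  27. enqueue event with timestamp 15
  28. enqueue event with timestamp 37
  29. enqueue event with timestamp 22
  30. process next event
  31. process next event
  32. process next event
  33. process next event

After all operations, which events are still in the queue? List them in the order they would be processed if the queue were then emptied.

32, 33, 35, 36, 37, 38, 39, 40, 41

insert 30 → {30}
insert 35 → {30, 35}
insert 36 → {30, 35, 36}
insert 29 → {29, 30, 35, 36}
process next event → 29; now {30, 35, 36}
process next event → 30; now {35, 36}
insert 32 → {32, 35, 36}
insert 17 → {17, 32, 35, 36}
insert 41 → {17, 32, 35, 36, 41}
process next event → 17; now {32, 35, 36, 41}
insert 31 → {31, 32, 35, 36, 41}
process next event → 31; now {32, 35, 36, 41}
insert 28 → {28, 32, 35, 36, 41}
insert 16 → {16, 28, 32, 35, 36, 41}
insert 33 → {16, 28, 32, 33, 35, 36, 41}
process next event → 16; now {28, 32, 33, 35, 36, 41}
insert 38 → {28, 32, 33, 35, 36, 38, 41}
insert 26 → {26, 28, 32, 33, 35, 36, 38, 41}
insert 19 → {19, 26, 28, 32, 33, 35, 36, 38, 41}
process next event → 19; now {26, 28, 32, 33, 35, 36, 38, 41}
process next event → 26; now {28, 32, 33, 35, 36, 38, 41}
insert 14 → {14, 28, 32, 33, 35, 36, 38, 41}
insert 23 → {14, 23, 28, 32, 33, 35, 36, 38, 41}
insert 40 → {14, 23, 28, 32, 33, 35, 36, 38, 40, 41}
insert 39 → {14, 23, 28, 32, 33, 35, 36, 38, 39, 40, 41}
process next event → 14; now {23, 28, 32, 33, 35, 36, 38, 39, 40, 41}
insert 15 → {15, 23, 28, 32, 33, 35, 36, 38, 39, 40, 41}
insert 37 → {15, 23, 28, 32, 33, 35, 36, 37, 38, 39, 40, 41}
insert 22 → {15, 22, 23, 28, 32, 33, 35, 36, 37, 38, 39, 40, 41}
process next event → 15; now {22, 23, 28, 32, 33, 35, 36, 37, 38, 39, 40, 41}
process next event → 22; now {23, 28, 32, 33, 35, 36, 37, 38, 39, 40, 41}
process next event → 23; now {28, 32, 33, 35, 36, 37, 38, 39, 40, 41}
process next event → 28; now {32, 33, 35, 36, 37, 38, 39, 40, 41}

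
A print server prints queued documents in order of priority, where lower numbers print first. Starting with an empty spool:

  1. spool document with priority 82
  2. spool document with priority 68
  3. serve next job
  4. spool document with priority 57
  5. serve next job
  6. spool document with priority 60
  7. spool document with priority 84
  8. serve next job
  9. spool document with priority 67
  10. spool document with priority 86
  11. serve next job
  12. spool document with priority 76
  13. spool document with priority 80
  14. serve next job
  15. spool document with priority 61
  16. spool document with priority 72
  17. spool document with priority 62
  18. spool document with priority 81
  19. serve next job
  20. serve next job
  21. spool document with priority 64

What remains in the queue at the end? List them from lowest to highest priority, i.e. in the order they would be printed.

64, 72, 80, 81, 82, 84, 86

insert 82 → {82}
insert 68 → {68, 82}
serve next job → 68; now {82}
insert 57 → {57, 82}
serve next job → 57; now {82}
insert 60 → {60, 82}
insert 84 → {60, 82, 84}
serve next job → 60; now {82, 84}
insert 67 → {67, 82, 84}
insert 86 → {67, 82, 84, 86}
serve next job → 67; now {82, 84, 86}
insert 76 → {76, 82, 84, 86}
insert 80 → {76, 80, 82, 84, 86}
serve next job → 76; now {80, 82, 84, 86}
insert 61 → {61, 80, 82, 84, 86}
insert 72 → {61, 72, 80, 82, 84, 86}
insert 62 → {61, 62, 72, 80, 82, 84, 86}
insert 81 → {61, 62, 72, 80, 81, 82, 84, 86}
serve next job → 61; now {62, 72, 80, 81, 82, 84, 86}
serve next job → 62; now {72, 80, 81, 82, 84, 86}
insert 64 → {64, 72, 80, 81, 82, 84, 86}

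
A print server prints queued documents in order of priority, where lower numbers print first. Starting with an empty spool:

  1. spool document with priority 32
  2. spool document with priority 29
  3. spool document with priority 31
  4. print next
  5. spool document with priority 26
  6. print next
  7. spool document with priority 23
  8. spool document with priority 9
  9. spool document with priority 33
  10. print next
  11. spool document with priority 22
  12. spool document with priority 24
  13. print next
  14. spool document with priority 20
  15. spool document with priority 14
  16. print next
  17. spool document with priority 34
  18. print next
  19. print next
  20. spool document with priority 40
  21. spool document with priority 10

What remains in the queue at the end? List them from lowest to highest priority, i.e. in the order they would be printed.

10, 24, 31, 32, 33, 34, 40

insert 32 → {32}
insert 29 → {29, 32}
insert 31 → {29, 31, 32}
print next → 29; now {31, 32}
insert 26 → {26, 31, 32}
print next → 26; now {31, 32}
insert 23 → {23, 31, 32}
insert 9 → {9, 23, 31, 32}
insert 33 → {9, 23, 31, 32, 33}
print next → 9; now {23, 31, 32, 33}
insert 22 → {22, 23, 31, 32, 33}
insert 24 → {22, 23, 24, 31, 32, 33}
print next → 22; now {23, 24, 31, 32, 33}
insert 20 → {20, 23, 24, 31, 32, 33}
insert 14 → {14, 20, 23, 24, 31, 32, 33}
print next → 14; now {20, 23, 24, 31, 32, 33}
insert 34 → {20, 23, 24, 31, 32, 33, 34}
print next → 20; now {23, 24, 31, 32, 33, 34}
print next → 23; now {24, 31, 32, 33, 34}
insert 40 → {24, 31, 32, 33, 34, 40}
insert 10 → {10, 24, 31, 32, 33, 34, 40}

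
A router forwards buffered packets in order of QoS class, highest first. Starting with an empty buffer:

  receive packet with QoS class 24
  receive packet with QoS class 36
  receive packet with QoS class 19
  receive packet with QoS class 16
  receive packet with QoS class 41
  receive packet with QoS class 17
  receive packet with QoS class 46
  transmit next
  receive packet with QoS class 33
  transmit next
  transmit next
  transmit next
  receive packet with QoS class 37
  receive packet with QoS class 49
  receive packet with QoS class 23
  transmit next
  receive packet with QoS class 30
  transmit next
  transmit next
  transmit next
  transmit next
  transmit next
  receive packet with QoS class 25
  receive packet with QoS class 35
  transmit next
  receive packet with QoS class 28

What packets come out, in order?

46 → 41 → 36 → 33 → 49 → 37 → 30 → 24 → 23 → 19 → 35

insert 24 → {24}
insert 36 → {36, 24}
insert 19 → {36, 24, 19}
insert 16 → {36, 24, 19, 16}
insert 41 → {41, 36, 24, 19, 16}
insert 17 → {41, 36, 24, 19, 17, 16}
insert 46 → {46, 41, 36, 24, 19, 17, 16}
transmit next → 46; now {41, 36, 24, 19, 17, 16}
insert 33 → {41, 36, 33, 24, 19, 17, 16}
transmit next → 41; now {36, 33, 24, 19, 17, 16}
transmit next → 36; now {33, 24, 19, 17, 16}
transmit next → 33; now {24, 19, 17, 16}
insert 37 → {37, 24, 19, 17, 16}
insert 49 → {49, 37, 24, 19, 17, 16}
insert 23 → {49, 37, 24, 23, 19, 17, 16}
transmit next → 49; now {37, 24, 23, 19, 17, 16}
insert 30 → {37, 30, 24, 23, 19, 17, 16}
transmit next → 37; now {30, 24, 23, 19, 17, 16}
transmit next → 30; now {24, 23, 19, 17, 16}
transmit next → 24; now {23, 19, 17, 16}
transmit next → 23; now {19, 17, 16}
transmit next → 19; now {17, 16}
insert 25 → {25, 17, 16}
insert 35 → {35, 25, 17, 16}
transmit next → 35; now {25, 17, 16}
insert 28 → {28, 25, 17, 16}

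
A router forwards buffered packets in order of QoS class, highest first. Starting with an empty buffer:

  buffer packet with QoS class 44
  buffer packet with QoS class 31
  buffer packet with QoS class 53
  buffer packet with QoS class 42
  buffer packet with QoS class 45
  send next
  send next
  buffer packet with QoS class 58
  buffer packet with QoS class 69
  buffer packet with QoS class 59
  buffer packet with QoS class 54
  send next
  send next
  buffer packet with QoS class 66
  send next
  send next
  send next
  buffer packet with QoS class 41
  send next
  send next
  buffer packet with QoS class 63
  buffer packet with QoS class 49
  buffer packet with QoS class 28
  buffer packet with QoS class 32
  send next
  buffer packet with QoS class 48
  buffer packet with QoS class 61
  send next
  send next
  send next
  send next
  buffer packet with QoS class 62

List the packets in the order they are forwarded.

insert 44 → {44}
insert 31 → {44, 31}
insert 53 → {53, 44, 31}
insert 42 → {53, 44, 42, 31}
insert 45 → {53, 45, 44, 42, 31}
send next → 53; now {45, 44, 42, 31}
send next → 45; now {44, 42, 31}
insert 58 → {58, 44, 42, 31}
insert 69 → {69, 58, 44, 42, 31}
insert 59 → {69, 59, 58, 44, 42, 31}
insert 54 → {69, 59, 58, 54, 44, 42, 31}
send next → 69; now {59, 58, 54, 44, 42, 31}
send next → 59; now {58, 54, 44, 42, 31}
insert 66 → {66, 58, 54, 44, 42, 31}
send next → 66; now {58, 54, 44, 42, 31}
send next → 58; now {54, 44, 42, 31}
send next → 54; now {44, 42, 31}
insert 41 → {44, 42, 41, 31}
send next → 44; now {42, 41, 31}
send next → 42; now {41, 31}
insert 63 → {63, 41, 31}
insert 49 → {63, 49, 41, 31}
insert 28 → {63, 49, 41, 31, 28}
insert 32 → {63, 49, 41, 32, 31, 28}
send next → 63; now {49, 41, 32, 31, 28}
insert 48 → {49, 48, 41, 32, 31, 28}
insert 61 → {61, 49, 48, 41, 32, 31, 28}
send next → 61; now {49, 48, 41, 32, 31, 28}
send next → 49; now {48, 41, 32, 31, 28}
send next → 48; now {41, 32, 31, 28}
send next → 41; now {32, 31, 28}
insert 62 → {62, 32, 31, 28}

53 → 45 → 69 → 59 → 66 → 58 → 54 → 44 → 42 → 63 → 61 → 49 → 48 → 41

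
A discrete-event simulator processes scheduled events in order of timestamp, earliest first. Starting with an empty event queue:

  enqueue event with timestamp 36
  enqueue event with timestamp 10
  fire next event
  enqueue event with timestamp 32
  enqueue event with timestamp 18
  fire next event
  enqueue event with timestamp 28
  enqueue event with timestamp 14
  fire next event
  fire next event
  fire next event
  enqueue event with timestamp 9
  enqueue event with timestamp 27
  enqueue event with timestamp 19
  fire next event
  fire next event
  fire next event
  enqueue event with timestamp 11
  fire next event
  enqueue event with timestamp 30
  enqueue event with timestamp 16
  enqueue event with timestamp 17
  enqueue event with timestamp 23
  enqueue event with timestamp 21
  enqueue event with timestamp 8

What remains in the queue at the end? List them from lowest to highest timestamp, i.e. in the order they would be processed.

[8, 16, 17, 21, 23, 30, 36]

insert 36 → {36}
insert 10 → {10, 36}
fire next event → 10; now {36}
insert 32 → {32, 36}
insert 18 → {18, 32, 36}
fire next event → 18; now {32, 36}
insert 28 → {28, 32, 36}
insert 14 → {14, 28, 32, 36}
fire next event → 14; now {28, 32, 36}
fire next event → 28; now {32, 36}
fire next event → 32; now {36}
insert 9 → {9, 36}
insert 27 → {9, 27, 36}
insert 19 → {9, 19, 27, 36}
fire next event → 9; now {19, 27, 36}
fire next event → 19; now {27, 36}
fire next event → 27; now {36}
insert 11 → {11, 36}
fire next event → 11; now {36}
insert 30 → {30, 36}
insert 16 → {16, 30, 36}
insert 17 → {16, 17, 30, 36}
insert 23 → {16, 17, 23, 30, 36}
insert 21 → {16, 17, 21, 23, 30, 36}
insert 8 → {8, 16, 17, 21, 23, 30, 36}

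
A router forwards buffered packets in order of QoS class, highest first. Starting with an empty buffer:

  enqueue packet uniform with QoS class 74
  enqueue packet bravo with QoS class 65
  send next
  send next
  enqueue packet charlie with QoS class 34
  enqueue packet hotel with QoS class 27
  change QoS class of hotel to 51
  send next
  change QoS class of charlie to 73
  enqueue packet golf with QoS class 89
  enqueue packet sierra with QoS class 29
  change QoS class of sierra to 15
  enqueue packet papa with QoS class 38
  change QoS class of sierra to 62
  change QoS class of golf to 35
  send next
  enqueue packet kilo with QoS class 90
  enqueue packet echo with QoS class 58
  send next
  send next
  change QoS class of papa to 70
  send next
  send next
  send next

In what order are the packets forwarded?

uniform → bravo → hotel → charlie → kilo → sierra → papa → echo → golf

add uniform (QoS class 74) → {uniform:74}
add bravo (QoS class 65) → {uniform:74, bravo:65}
send next → uniform; now {bravo:65}
send next → bravo; now {}
add charlie (QoS class 34) → {charlie:34}
add hotel (QoS class 27) → {charlie:34, hotel:27}
update hotel to QoS class 51 → {hotel:51, charlie:34}
send next → hotel; now {charlie:34}
update charlie to QoS class 73 → {charlie:73}
add golf (QoS class 89) → {golf:89, charlie:73}
add sierra (QoS class 29) → {golf:89, charlie:73, sierra:29}
update sierra to QoS class 15 → {golf:89, charlie:73, sierra:15}
add papa (QoS class 38) → {golf:89, charlie:73, papa:38, sierra:15}
update sierra to QoS class 62 → {golf:89, charlie:73, sierra:62, papa:38}
update golf to QoS class 35 → {charlie:73, sierra:62, papa:38, golf:35}
send next → charlie; now {sierra:62, papa:38, golf:35}
add kilo (QoS class 90) → {kilo:90, sierra:62, papa:38, golf:35}
add echo (QoS class 58) → {kilo:90, sierra:62, echo:58, papa:38, golf:35}
send next → kilo; now {sierra:62, echo:58, papa:38, golf:35}
send next → sierra; now {echo:58, papa:38, golf:35}
update papa to QoS class 70 → {papa:70, echo:58, golf:35}
send next → papa; now {echo:58, golf:35}
send next → echo; now {golf:35}
send next → golf; now {}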